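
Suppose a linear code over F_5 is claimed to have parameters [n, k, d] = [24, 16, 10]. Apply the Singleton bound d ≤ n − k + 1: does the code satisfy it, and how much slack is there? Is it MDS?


Singleton RHS = n − k + 1 = 9, slack = -1, bound violated (no such code; not MDS).

Singleton bound: d ≤ n − k + 1.
Here n = 24, k = 16, so n − k + 1 = 9.
Given d = 10, check d ≤ 9: NO.
Slack = (n − k + 1) − d = -1.
The slack is negative: d = 10 exceeds n − k + 1 = 9 by 1, so the Singleton bound is violated and no linear [24, 16, 10]_5 code can exist. In particular it is not MDS (MDS requires d = n − k + 1 exactly).
Description: the claimed parameters are [24, 16, 10]_5; such a code would be impossible (violates the Singleton bound).


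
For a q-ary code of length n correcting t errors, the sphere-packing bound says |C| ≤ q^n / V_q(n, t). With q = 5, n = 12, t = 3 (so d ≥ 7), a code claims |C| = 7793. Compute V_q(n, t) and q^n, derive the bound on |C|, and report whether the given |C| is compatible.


V_q(n, t) = 15185, q^n = 244140625, Hamming bound = 16077, |C| = 7793 ≤ bound (satisfied).

Step 1: Compute V_q(n, t) = Σ_{j=0}^3 C(n, j) (q−1)^j.
  j = 0: C(12,0)·(4)^0 = 1·1 = 1.
  j = 1: C(12,1)·(4)^1 = 12·4 = 48.
  j = 2: C(12,2)·(4)^2 = 66·16 = 1056.
  j = 3: C(12,3)·(4)^3 = 220·64 = 14080.
  V_q(n, t) = 1 + 48 + 1056 + 14080 = 15185.
Step 2: q^n = 5^12 = 244140625.
Step 3: Hamming bound ⌊q^n / V_q(n,t)⌋ = ⌊244140625/15185⌋ = 16077.
Step 4: Compare |C| = 7793 to 16077: satisfied.
The claimed |C| lies below the Hamming bound.


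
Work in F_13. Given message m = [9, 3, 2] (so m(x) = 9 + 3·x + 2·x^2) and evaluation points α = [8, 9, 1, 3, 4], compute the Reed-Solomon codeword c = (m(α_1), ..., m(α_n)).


c = [5, 3, 1, 10, 1]

Message polynomial: m(x) = 9 + 3·x + 2·x^2 (mod 13).
For each evaluation point α_i, compute m(α_i) mod 13:
  α_1 = 8: Horner steps 2 → 6 → 5, so m(8) = 5.
  α_2 = 9: Horner steps 2 → 8 → 3, so m(9) = 3.
  α_3 = 1: Horner steps 2 → 5 → 1, so m(1) = 1.
  α_4 = 3: Horner steps 2 → 9 → 10, so m(3) = 10.
  α_5 = 4: Horner steps 2 → 11 → 1, so m(4) = 1.
Codeword c = [5, 3, 1, 10, 1] ∈ F_13^5.


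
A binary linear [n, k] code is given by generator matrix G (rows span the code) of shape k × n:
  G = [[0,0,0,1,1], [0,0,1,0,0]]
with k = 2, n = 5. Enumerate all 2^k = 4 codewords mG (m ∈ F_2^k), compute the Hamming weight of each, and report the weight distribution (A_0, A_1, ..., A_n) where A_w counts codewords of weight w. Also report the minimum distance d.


Weight distribution: A_0 = 1, A_1 = 1, A_2 = 1, A_3 = 1. Minimum distance d = 1.

Enumerate all 2^2 = 4 messages m ∈ F_2^2.
For each, compute codeword c = mG in F_2^5, then tally its weight.
  m = 00 → c = 00000, weight = 0.
  m = 10 → c = 00011, weight = 2.
  m = 01 → c = 00100, weight = 1.
  m = 11 → c = 00111, weight = 3.
Tally weights:
  weight 0: 1 codewords.
  weight 1: 1 codewords.
  weight 2: 1 codewords.
  weight 3: 1 codewords.
Minimum distance d = smallest w > 0 with A_w > 0 = 1.
Sanity: Σ A_w = 4 = 2^2 = 4 ✓.


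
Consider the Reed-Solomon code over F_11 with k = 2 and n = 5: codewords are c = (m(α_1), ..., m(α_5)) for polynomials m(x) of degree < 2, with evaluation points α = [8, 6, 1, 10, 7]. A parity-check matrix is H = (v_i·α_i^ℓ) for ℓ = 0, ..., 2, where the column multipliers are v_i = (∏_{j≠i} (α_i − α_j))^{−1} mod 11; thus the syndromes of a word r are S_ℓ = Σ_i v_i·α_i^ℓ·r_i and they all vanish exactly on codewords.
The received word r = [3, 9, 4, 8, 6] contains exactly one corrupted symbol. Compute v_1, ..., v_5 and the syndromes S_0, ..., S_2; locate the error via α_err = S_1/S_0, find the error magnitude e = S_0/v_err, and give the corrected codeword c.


S = (10, 10, 10), error at position 3, error magnitude e = 2, c = [3, 9, 2, 8, 6].

Step 1: column multipliers v_i = (∏_{j≠i}(α_i − α_j))^{−1} mod 11.
  i = 1 (α = 8): (8−6)(8−1)(8−10)(8−7) = 2·7·(−2)·1 = −28 ≡ 5, so v_1 = 5^{−1} = 9 (mod 11).
  i = 2 (α = 6): (6−8)(6−1)(6−10)(6−7) = (−2)·5·(−4)·(−1) = −40 ≡ 4, so v_2 = 4^{−1} = 3 (mod 11).
  i = 3 (α = 1): (1−8)(1−6)(1−10)(1−7) = (−7)·(−5)·(−9)·(−6) = 1890 ≡ 9, so v_3 = 9^{−1} = 5 (mod 11).
  i = 4 (α = 10): (10−8)(10−6)(10−1)(10−7) = 2·4·9·3 = 216 ≡ 7, so v_4 = 7^{−1} = 8 (mod 11).
  i = 5 (α = 7): (7−8)(7−6)(7−1)(7−10) = (−1)·1·6·(−3) = 18 ≡ 7, so v_5 = 7^{−1} = 8 (mod 11).
  v = [9, 3, 5, 8, 8].
Step 2: syndromes of r = [3, 9, 4, 8, 6] (all sums mod 11).
  S_0 = Σ v_i r_i = 9·3 + 3·9 + 5·4 + 8·8 + 8·6 = 186 ≡ 10.
  S_1 = Σ v_i α_i r_i = 9·8·3 + 3·6·9 + 5·1·4 + 8·10·8 + 8·7·6 = 1374 ≡ 10.
  α_i^2 mod 11 = [9, 3, 1, 1, 5].
  S_2 = Σ v_i α_i^2 r_i = 9·9·3 + 3·3·9 + 5·1·4 + 8·1·8 + 8·5·6 = 648 ≡ 10.
  S = (10, 10, 10) ≠ 0, so r is not a codeword (an error is present).
Step 3: locate the error. For a single error e at position i, S_ℓ = v_i·e·α_i^ℓ, so α_err = S_1/S_0.
  S_0^{−1} = 10^{−1} = 10 (mod 11), so α_err = 10·10 = 100 ≡ 1 = α_3. Error position i = 3.
  Consistency check: S_2/S_1 = 10·10 = 100 ≡ 1 = α_err ✓ (single-error assumption holds).
Step 4: error magnitude e = S_0/v_3 = S_0·∏_{j≠3}(α_3 − α_j) = 10·9 = 90 ≡ 2 (mod 11).
Step 5: correct position 3: c_3 = r_3 − e = 4 − 2 ≡ 2 (mod 11). Hence c = [3, 9, 2, 8, 6].
  Check: interpolating c through the α_i gives m(x) = 5 + 8·x (degree < 2) with m(α_i) = c_i for every i, so c is indeed a codeword.


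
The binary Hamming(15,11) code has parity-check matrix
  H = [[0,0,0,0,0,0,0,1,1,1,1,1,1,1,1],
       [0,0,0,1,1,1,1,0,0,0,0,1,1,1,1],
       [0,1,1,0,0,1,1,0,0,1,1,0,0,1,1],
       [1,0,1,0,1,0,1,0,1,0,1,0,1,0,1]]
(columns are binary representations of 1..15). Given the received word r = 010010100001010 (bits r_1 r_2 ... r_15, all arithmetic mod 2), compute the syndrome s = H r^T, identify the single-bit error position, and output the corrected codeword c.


s = (0, 0, 1, 0)^T, error position = 2, corrected codeword c = 000010100001010

Compute s = H r^T mod 2 one row at a time:
  s_1 = 0 + 0 + 0 + 0 + 1 + 0 + 1 + 0 = 2 ≡ 0 (mod 2).
  s_2 = 0 + 1 + 0 + 1 + 1 + 0 + 1 + 0 = 4 ≡ 0 (mod 2).
  s_3 = 1 + 0 + 0 + 1 + 0 + 0 + 1 + 0 = 3 ≡ 1 (mod 2).
  s_4 = 0 + 0 + 1 + 1 + 0 + 0 + 0 + 0 = 2 ≡ 0 (mod 2).
s = (0, 0, 1, 0)^T — this equals column 2 of H (binary 0010), so error is at position 2.
Correct: flip bit 2 of r = 010010100001010 to get c = 000010100001010.


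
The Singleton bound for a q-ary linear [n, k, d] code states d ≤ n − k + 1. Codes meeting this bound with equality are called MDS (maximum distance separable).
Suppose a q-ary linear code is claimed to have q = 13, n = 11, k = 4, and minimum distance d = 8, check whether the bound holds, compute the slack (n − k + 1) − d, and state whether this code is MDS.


Singleton RHS = n − k + 1 = 8, slack = 0, bound satisfied, MDS.

Singleton bound: d ≤ n − k + 1.
Here n = 11, k = 4, so n − k + 1 = 8.
Given d = 8, check d ≤ 8: YES.
Slack = (n − k + 1) − d = 0.
The code is MDS (slack = 0).
Description: the claimed parameters are [11, 4, 8]_13; such a code would be MDS (meets Singleton bound).


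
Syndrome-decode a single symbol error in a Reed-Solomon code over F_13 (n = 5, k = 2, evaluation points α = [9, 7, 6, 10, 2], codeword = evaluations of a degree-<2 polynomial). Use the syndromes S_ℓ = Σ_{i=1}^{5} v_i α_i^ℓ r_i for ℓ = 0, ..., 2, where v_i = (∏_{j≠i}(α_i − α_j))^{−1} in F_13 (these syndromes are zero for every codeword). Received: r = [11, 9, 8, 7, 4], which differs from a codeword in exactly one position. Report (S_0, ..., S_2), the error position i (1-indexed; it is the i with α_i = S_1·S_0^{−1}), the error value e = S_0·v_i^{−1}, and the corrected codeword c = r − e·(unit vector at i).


S = (12, 3, 4), error at position 4, error magnitude e = 8, c = [11, 9, 8, 12, 4].

Step 1: column multipliers v_i = (∏_{j≠i}(α_i − α_j))^{−1} mod 13.
  i = 1 (α = 9): (9−7)(9−6)(9−10)(9−2) = 2·3·(−1)·7 = −42 ≡ 10, so v_1 = 10^{−1} = 4 (mod 13).
  i = 2 (α = 7): (7−9)(7−6)(7−10)(7−2) = (−2)·1·(−3)·5 = 30 ≡ 4, so v_2 = 4^{−1} = 10 (mod 13).
  i = 3 (α = 6): (6−9)(6−7)(6−10)(6−2) = (−3)·(−1)·(−4)·4 = −48 ≡ 4, so v_3 = 4^{−1} = 10 (mod 13).
  i = 4 (α = 10): (10−9)(10−7)(10−6)(10−2) = 1·3·4·8 = 96 ≡ 5, so v_4 = 5^{−1} = 8 (mod 13).
  i = 5 (α = 2): (2−9)(2−7)(2−6)(2−10) = (−7)·(−5)·(−4)·(−8) = 1120 ≡ 2, so v_5 = 2^{−1} = 7 (mod 13).
  v = [4, 10, 10, 8, 7].
Step 2: syndromes of r = [11, 9, 8, 7, 4] (all sums mod 13).
  S_0 = Σ v_i r_i = 4·11 + 10·9 + 10·8 + 8·7 + 7·4 = 298 ≡ 12.
  S_1 = Σ v_i α_i r_i = 4·9·11 + 10·7·9 + 10·6·8 + 8·10·7 + 7·2·4 = 2122 ≡ 3.
  α_i^2 mod 13 = [3, 10, 10, 9, 4].
  S_2 = Σ v_i α_i^2 r_i = 4·3·11 + 10·10·9 + 10·10·8 + 8·9·7 + 7·4·4 = 2448 ≡ 4.
  S = (12, 3, 4) ≠ 0, so r is not a codeword (an error is present).
Step 3: locate the error. For a single error e at position i, S_ℓ = v_i·e·α_i^ℓ, so α_err = S_1/S_0.
  S_0^{−1} = 12^{−1} = 12 (mod 13), so α_err = 3·12 = 36 ≡ 10 = α_4. Error position i = 4.
  Consistency check: S_2/S_1 = 4·9 = 36 ≡ 10 = α_err ✓ (single-error assumption holds).
Step 4: error magnitude e = S_0/v_4 = S_0·∏_{j≠4}(α_4 − α_j) = 12·5 = 60 ≡ 8 (mod 13).
Step 5: correct position 4: c_4 = r_4 − e = 7 − 8 ≡ 12 (mod 13). Hence c = [11, 9, 8, 12, 4].
  Check: interpolating c through the α_i gives m(x) = 2 + 1·x (degree < 2) with m(α_i) = c_i for every i, so c is indeed a codeword.


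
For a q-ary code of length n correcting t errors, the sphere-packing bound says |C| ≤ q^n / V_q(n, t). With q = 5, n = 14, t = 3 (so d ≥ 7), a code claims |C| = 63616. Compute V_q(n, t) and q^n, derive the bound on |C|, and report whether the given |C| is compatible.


V_q(n, t) = 24809, q^n = 6103515625, Hamming bound = 246020, |C| = 63616 ≤ bound (satisfied).

Step 1: Compute V_q(n, t) = Σ_{j=0}^3 C(n, j) (q−1)^j.
  j = 0: C(14,0)·(4)^0 = 1·1 = 1.
  j = 1: C(14,1)·(4)^1 = 14·4 = 56.
  j = 2: C(14,2)·(4)^2 = 91·16 = 1456.
  j = 3: C(14,3)·(4)^3 = 364·64 = 23296.
  V_q(n, t) = 1 + 56 + 1456 + 23296 = 24809.
Step 2: q^n = 5^14 = 6103515625.
Step 3: Hamming bound ⌊q^n / V_q(n,t)⌋ = ⌊6103515625/24809⌋ = 246020.
Step 4: Compare |C| = 63616 to 246020: satisfied.
The claimed |C| lies below the Hamming bound.


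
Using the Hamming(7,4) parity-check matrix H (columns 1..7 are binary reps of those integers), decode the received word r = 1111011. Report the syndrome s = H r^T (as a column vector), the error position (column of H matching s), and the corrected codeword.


s = (1, 0, 1)^T, error position = 5, corrected codeword c = 1111111

Compute s = H r^T mod 2 one row at a time:
  s_1 = 1 + 0 + 1 + 1 = 3 ≡ 1 (mod 2).
  s_2 = 1 + 1 + 1 + 1 = 4 ≡ 0 (mod 2).
  s_3 = 1 + 1 + 0 + 1 = 3 ≡ 1 (mod 2).
s = (1, 0, 1)^T — this equals column 5 of H (binary 101), so error is at position 5.
Correct: flip bit 5 of r = 1111011 to get c = 1111111.


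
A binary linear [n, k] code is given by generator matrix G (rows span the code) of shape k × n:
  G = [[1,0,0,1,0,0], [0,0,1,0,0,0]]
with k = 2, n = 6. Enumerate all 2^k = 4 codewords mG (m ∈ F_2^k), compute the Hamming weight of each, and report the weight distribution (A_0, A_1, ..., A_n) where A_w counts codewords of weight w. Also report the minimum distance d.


Weight distribution: A_0 = 1, A_1 = 1, A_2 = 1, A_3 = 1. Minimum distance d = 1.

Enumerate all 2^2 = 4 messages m ∈ F_2^2.
For each, compute codeword c = mG in F_2^6, then tally its weight.
  m = 00 → c = 000000, weight = 0.
  m = 10 → c = 100100, weight = 2.
  m = 01 → c = 001000, weight = 1.
  m = 11 → c = 101100, weight = 3.
Tally weights:
  weight 0: 1 codewords.
  weight 1: 1 codewords.
  weight 2: 1 codewords.
  weight 3: 1 codewords.
Minimum distance d = smallest w > 0 with A_w > 0 = 1.
Sanity: Σ A_w = 4 = 2^2 = 4 ✓.


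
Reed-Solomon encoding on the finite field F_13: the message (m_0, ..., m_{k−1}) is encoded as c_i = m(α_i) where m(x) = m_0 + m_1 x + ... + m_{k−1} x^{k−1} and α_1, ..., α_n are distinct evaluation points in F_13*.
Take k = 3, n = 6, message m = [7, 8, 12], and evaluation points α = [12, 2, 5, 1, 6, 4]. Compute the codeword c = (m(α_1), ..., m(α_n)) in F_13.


c = [11, 6, 9, 1, 6, 10]

Message polynomial: m(x) = 7 + 8·x + 12·x^2 (mod 13).
For each evaluation point α_i, compute m(α_i) mod 13:
  α_1 = 12: Horner steps 12 → 9 → 11, so m(12) = 11.
  α_2 = 2: Horner steps 12 → 6 → 6, so m(2) = 6.
  α_3 = 5: Horner steps 12 → 3 → 9, so m(5) = 9.
  α_4 = 1: Horner steps 12 → 7 → 1, so m(1) = 1.
  α_5 = 6: Horner steps 12 → 2 → 6, so m(6) = 6.
  α_6 = 4: Horner steps 12 → 4 → 10, so m(4) = 10.
Codeword c = [11, 6, 9, 1, 6, 10] ∈ F_13^6.


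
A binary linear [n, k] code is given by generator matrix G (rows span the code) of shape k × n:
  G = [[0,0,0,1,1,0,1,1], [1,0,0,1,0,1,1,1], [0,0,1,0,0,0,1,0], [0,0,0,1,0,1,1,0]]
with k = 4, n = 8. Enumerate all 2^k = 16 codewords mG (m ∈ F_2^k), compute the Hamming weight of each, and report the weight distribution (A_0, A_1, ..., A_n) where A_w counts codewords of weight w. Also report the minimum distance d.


Weight distribution: A_0 = 1, A_2 = 2, A_3 = 4, A_4 = 5, A_5 = 4. Minimum distance d = 2.

Enumerate all 2^4 = 16 messages m ∈ F_2^4.
For each, compute codeword c = mG in F_2^8, then tally its weight.
  m = 0000 → c = 00000000, weight = 0.
  m = 1000 → c = 00011011, weight = 4.
  m = 0100 → c = 10010111, weight = 5.
  m = 1100 → c = 10001100, weight = 3.
  m = 0010 → c = 00100010, weight = 2.
  m = 1010 → c = 00111001, weight = 4.
  m = 0110 → c = 10110101, weight = 5.
  m = 1110 → c = 10101110, weight = 5.
  m = 0001 → c = 00010110, weight = 3.
  m = 1001 → c = 00001101, weight = 3.
  m = 0101 → c = 10000001, weight = 2.
  m = 1101 → c = 10011010, weight = 4.
  m = 0011 → c = 00110100, weight = 3.
  m = 1011 → c = 00101111, weight = 5.
  m = 0111 → c = 10100011, weight = 4.
  m = 1111 → c = 10111000, weight = 4.
Tally weights:
  weight 0: 1 codewords.
  weight 2: 2 codewords.
  weight 3: 4 codewords.
  weight 4: 5 codewords.
  weight 5: 4 codewords.
Minimum distance d = smallest w > 0 with A_w > 0 = 2.
Sanity: Σ A_w = 16 = 2^4 = 16 ✓.


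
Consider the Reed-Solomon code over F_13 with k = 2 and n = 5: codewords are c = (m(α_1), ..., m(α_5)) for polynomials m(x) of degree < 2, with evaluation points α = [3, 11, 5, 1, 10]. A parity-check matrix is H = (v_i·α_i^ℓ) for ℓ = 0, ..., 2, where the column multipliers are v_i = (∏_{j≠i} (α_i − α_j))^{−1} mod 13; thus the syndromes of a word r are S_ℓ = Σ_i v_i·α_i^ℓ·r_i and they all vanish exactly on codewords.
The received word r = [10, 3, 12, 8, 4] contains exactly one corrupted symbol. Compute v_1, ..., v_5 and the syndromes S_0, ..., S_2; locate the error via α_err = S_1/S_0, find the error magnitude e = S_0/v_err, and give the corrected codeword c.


S = (2, 9, 8), error at position 2, error magnitude e = 11, c = [10, 5, 12, 8, 4].

Step 1: column multipliers v_i = (∏_{j≠i}(α_i − α_j))^{−1} mod 13.
  i = 1 (α = 3): (3−11)(3−5)(3−1)(3−10) = (−8)·(−2)·2·(−7) = −224 ≡ 10, so v_1 = 10^{−1} = 4 (mod 13).
  i = 2 (α = 11): (11−3)(11−5)(11−1)(11−10) = 8·6·10·1 = 480 ≡ 12, so v_2 = 12^{−1} = 12 (mod 13).
  i = 3 (α = 5): (5−3)(5−11)(5−1)(5−10) = 2·(−6)·4·(−5) = 240 ≡ 6, so v_3 = 6^{−1} = 11 (mod 13).
  i = 4 (α = 1): (1−3)(1−11)(1−5)(1−10) = (−2)·(−10)·(−4)·(−9) = 720 ≡ 5, so v_4 = 5^{−1} = 8 (mod 13).
  i = 5 (α = 10): (10−3)(10−11)(10−5)(10−1) = 7·(−1)·5·9 = −315 ≡ 10, so v_5 = 10^{−1} = 4 (mod 13).
  v = [4, 12, 11, 8, 4].
Step 2: syndromes of r = [10, 3, 12, 8, 4] (all sums mod 13).
  S_0 = Σ v_i r_i = 4·10 + 12·3 + 11·12 + 8·8 + 4·4 = 288 ≡ 2.
  S_1 = Σ v_i α_i r_i = 4·3·10 + 12·11·3 + 11·5·12 + 8·1·8 + 4·10·4 = 1400 ≡ 9.
  α_i^2 mod 13 = [9, 4, 12, 1, 9].
  S_2 = Σ v_i α_i^2 r_i = 4·9·10 + 12·4·3 + 11·12·12 + 8·1·8 + 4·9·4 = 2296 ≡ 8.
  S = (2, 9, 8) ≠ 0, so r is not a codeword (an error is present).
Step 3: locate the error. For a single error e at position i, S_ℓ = v_i·e·α_i^ℓ, so α_err = S_1/S_0.
  S_0^{−1} = 2^{−1} = 7 (mod 13), so α_err = 9·7 = 63 ≡ 11 = α_2. Error position i = 2.
  Consistency check: S_2/S_1 = 8·3 = 24 ≡ 11 = α_err ✓ (single-error assumption holds).
Step 4: error magnitude e = S_0/v_2 = S_0·∏_{j≠2}(α_2 − α_j) = 2·12 = 24 ≡ 11 (mod 13).
Step 5: correct position 2: c_2 = r_2 − e = 3 − 11 ≡ 5 (mod 13). Hence c = [10, 5, 12, 8, 4].
  Check: interpolating c through the α_i gives m(x) = 7 + 1·x (degree < 2) with m(α_i) = c_i for every i, so c is indeed a codeword.


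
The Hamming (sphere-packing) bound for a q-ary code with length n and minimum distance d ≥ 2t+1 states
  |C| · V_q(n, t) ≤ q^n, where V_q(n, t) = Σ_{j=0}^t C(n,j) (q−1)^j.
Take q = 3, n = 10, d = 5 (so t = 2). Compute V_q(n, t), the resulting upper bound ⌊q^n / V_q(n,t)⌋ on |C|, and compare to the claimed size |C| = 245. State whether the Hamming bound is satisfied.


V_q(n, t) = 201, q^n = 59049, Hamming bound = 293, |C| = 245 ≤ bound (satisfied).

Step 1: Compute V_q(n, t) = Σ_{j=0}^2 C(n, j) (q−1)^j.
  j = 0: C(10,0)·(2)^0 = 1·1 = 1.
  j = 1: C(10,1)·(2)^1 = 10·2 = 20.
  j = 2: C(10,2)·(2)^2 = 45·4 = 180.
  V_q(n, t) = 1 + 20 + 180 = 201.
Step 2: q^n = 3^10 = 59049.
Step 3: Hamming bound ⌊q^n / V_q(n,t)⌋ = ⌊59049/201⌋ = 293.
Step 4: Compare |C| = 245 to 293: satisfied.
The claimed |C| lies below the Hamming bound.


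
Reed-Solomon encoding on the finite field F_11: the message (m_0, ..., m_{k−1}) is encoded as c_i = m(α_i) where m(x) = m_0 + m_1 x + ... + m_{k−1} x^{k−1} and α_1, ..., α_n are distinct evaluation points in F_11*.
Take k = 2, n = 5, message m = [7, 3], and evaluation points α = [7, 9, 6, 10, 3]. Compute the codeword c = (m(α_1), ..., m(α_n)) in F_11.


c = [6, 1, 3, 4, 5]

Message polynomial: m(x) = 7 + 3·x (mod 11).
For each evaluation point α_i, compute m(α_i) mod 11:
  α_1 = 7: Horner steps 3 → 6, so m(7) = 6.
  α_2 = 9: Horner steps 3 → 1, so m(9) = 1.
  α_3 = 6: Horner steps 3 → 3, so m(6) = 3.
  α_4 = 10: Horner steps 3 → 4, so m(10) = 4.
  α_5 = 3: Horner steps 3 → 5, so m(3) = 5.
Codeword c = [6, 1, 3, 4, 5] ∈ F_11^5.


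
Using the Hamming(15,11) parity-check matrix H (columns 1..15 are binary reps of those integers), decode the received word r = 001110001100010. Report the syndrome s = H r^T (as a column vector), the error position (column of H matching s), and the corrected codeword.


s = (1, 1, 1, 1)^T, error position = 15, corrected codeword c = 001110001100011

Compute s = H r^T mod 2 one row at a time:
  s_1 = 0 + 1 + 1 + 0 + 0 + 0 + 1 + 0 = 3 ≡ 1 (mod 2).
  s_2 = 1 + 1 + 0 + 0 + 0 + 0 + 1 + 0 = 3 ≡ 1 (mod 2).
  s_3 = 0 + 1 + 0 + 0 + 1 + 0 + 1 + 0 = 3 ≡ 1 (mod 2).
  s_4 = 0 + 1 + 1 + 0 + 1 + 0 + 0 + 0 = 3 ≡ 1 (mod 2).
s = (1, 1, 1, 1)^T — this equals column 15 of H (binary 1111), so error is at position 15.
Correct: flip bit 15 of r = 001110001100010 to get c = 001110001100011.


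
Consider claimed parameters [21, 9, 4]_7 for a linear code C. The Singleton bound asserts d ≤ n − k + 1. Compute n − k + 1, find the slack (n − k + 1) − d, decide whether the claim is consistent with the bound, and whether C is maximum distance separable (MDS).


Singleton RHS = n − k + 1 = 13, slack = 9, bound satisfied, not MDS.

Singleton bound: d ≤ n − k + 1.
Here n = 21, k = 9, so n − k + 1 = 13.
Given d = 4, check d ≤ 13: YES.
Slack = (n − k + 1) − d = 9.
The code is NOT MDS (slack = 9 > 0).
Description: the claimed parameters are [21, 9, 4]_7; such a code would be non-MDS.


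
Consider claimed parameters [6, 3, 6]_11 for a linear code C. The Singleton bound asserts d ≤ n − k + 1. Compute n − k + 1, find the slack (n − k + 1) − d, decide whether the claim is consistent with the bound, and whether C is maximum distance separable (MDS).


Singleton RHS = n − k + 1 = 4, slack = -2, bound violated (no such code; not MDS).

Singleton bound: d ≤ n − k + 1.
Here n = 6, k = 3, so n − k + 1 = 4.
Given d = 6, check d ≤ 4: NO.
Slack = (n − k + 1) − d = -2.
The slack is negative: d = 6 exceeds n − k + 1 = 4 by 2, so the Singleton bound is violated and no linear [6, 3, 6]_11 code can exist. In particular it is not MDS (MDS requires d = n − k + 1 exactly).
Description: the claimed parameters are [6, 3, 6]_11; such a code would be impossible (violates the Singleton bound).


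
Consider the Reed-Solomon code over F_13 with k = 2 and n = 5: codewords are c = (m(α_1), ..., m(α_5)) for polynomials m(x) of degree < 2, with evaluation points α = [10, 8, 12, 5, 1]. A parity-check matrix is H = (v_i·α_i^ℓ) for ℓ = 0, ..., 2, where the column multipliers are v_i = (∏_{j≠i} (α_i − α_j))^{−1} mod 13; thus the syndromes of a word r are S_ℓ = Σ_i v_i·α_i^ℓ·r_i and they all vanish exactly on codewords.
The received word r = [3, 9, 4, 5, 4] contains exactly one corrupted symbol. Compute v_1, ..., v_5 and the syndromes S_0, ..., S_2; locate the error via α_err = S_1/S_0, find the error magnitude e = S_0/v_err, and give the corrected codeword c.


S = (4, 9, 4), error at position 3, error magnitude e = 7, c = [3, 9, 10, 5, 4].

Step 1: column multipliers v_i = (∏_{j≠i}(α_i − α_j))^{−1} mod 13.
  i = 1 (α = 10): (10−8)(10−12)(10−5)(10−1) = 2·(−2)·5·9 = −180 ≡ 2, so v_1 = 2^{−1} = 7 (mod 13).
  i = 2 (α = 8): (8−10)(8−12)(8−5)(8−1) = (−2)·(−4)·3·7 = 168 ≡ 12, so v_2 = 12^{−1} = 12 (mod 13).
  i = 3 (α = 12): (12−10)(12−8)(12−5)(12−1) = 2·4·7·11 = 616 ≡ 5, so v_3 = 5^{−1} = 8 (mod 13).
  i = 4 (α = 5): (5−10)(5−8)(5−12)(5−1) = (−5)·(−3)·(−7)·4 = −420 ≡ 9, so v_4 = 9^{−1} = 3 (mod 13).
  i = 5 (α = 1): (1−10)(1−8)(1−12)(1−5) = (−9)·(−7)·(−11)·(−4) = 2772 ≡ 3, so v_5 = 3^{−1} = 9 (mod 13).
  v = [7, 12, 8, 3, 9].
Step 2: syndromes of r = [3, 9, 4, 5, 4] (all sums mod 13).
  S_0 = Σ v_i r_i = 7·3 + 12·9 + 8·4 + 3·5 + 9·4 = 212 ≡ 4.
  S_1 = Σ v_i α_i r_i = 7·10·3 + 12·8·9 + 8·12·4 + 3·5·5 + 9·1·4 = 1569 ≡ 9.
  α_i^2 mod 13 = [9, 12, 1, 12, 1].
  S_2 = Σ v_i α_i^2 r_i = 7·9·3 + 12·12·9 + 8·1·4 + 3·12·5 + 9·1·4 = 1733 ≡ 4.
  S = (4, 9, 4) ≠ 0, so r is not a codeword (an error is present).
Step 3: locate the error. For a single error e at position i, S_ℓ = v_i·e·α_i^ℓ, so α_err = S_1/S_0.
  S_0^{−1} = 4^{−1} = 10 (mod 13), so α_err = 9·10 = 90 ≡ 12 = α_3. Error position i = 3.
  Consistency check: S_2/S_1 = 4·3 = 12 ≡ 12 = α_err ✓ (single-error assumption holds).
Step 4: error magnitude e = S_0/v_3 = S_0·∏_{j≠3}(α_3 − α_j) = 4·5 = 20 ≡ 7 (mod 13).
Step 5: correct position 3: c_3 = r_3 − e = 4 − 7 ≡ 10 (mod 13). Hence c = [3, 9, 10, 5, 4].
  Check: interpolating c through the α_i gives m(x) = 7 + 10·x (degree < 2) with m(α_i) = c_i for every i, so c is indeed a codeword.


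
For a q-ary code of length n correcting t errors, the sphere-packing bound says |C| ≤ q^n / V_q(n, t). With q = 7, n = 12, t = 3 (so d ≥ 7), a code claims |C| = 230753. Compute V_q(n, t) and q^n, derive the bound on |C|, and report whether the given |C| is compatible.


V_q(n, t) = 49969, q^n = 13841287201, Hamming bound = 276997, |C| = 230753 ≤ bound (satisfied).

Step 1: Compute V_q(n, t) = Σ_{j=0}^3 C(n, j) (q−1)^j.
  j = 0: C(12,0)·(6)^0 = 1·1 = 1.
  j = 1: C(12,1)·(6)^1 = 12·6 = 72.
  j = 2: C(12,2)·(6)^2 = 66·36 = 2376.
  j = 3: C(12,3)·(6)^3 = 220·216 = 47520.
  V_q(n, t) = 1 + 72 + 2376 + 47520 = 49969.
Step 2: q^n = 7^12 = 13841287201.
Step 3: Hamming bound ⌊q^n / V_q(n,t)⌋ = ⌊13841287201/49969⌋ = 276997.
Step 4: Compare |C| = 230753 to 276997: satisfied.
The claimed |C| lies below the Hamming bound.


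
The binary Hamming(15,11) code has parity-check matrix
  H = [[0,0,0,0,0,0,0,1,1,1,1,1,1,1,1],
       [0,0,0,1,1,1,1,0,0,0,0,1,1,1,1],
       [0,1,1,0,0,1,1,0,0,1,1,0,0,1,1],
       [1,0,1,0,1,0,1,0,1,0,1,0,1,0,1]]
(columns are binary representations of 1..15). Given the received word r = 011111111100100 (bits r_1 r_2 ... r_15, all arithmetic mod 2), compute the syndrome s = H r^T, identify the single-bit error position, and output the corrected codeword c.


s = (0, 1, 1, 1)^T, error position = 7, corrected codeword c = 011111011100100

Compute s = H r^T mod 2 one row at a time:
  s_1 = 1 + 1 + 1 + 0 + 0 + 1 + 0 + 0 = 4 ≡ 0 (mod 2).
  s_2 = 1 + 1 + 1 + 1 + 0 + 1 + 0 + 0 = 5 ≡ 1 (mod 2).
  s_3 = 1 + 1 + 1 + 1 + 1 + 0 + 0 + 0 = 5 ≡ 1 (mod 2).
  s_4 = 0 + 1 + 1 + 1 + 1 + 0 + 1 + 0 = 5 ≡ 1 (mod 2).
s = (0, 1, 1, 1)^T — this equals column 7 of H (binary 0111), so error is at position 7.
Correct: flip bit 7 of r = 011111111100100 to get c = 011111011100100.


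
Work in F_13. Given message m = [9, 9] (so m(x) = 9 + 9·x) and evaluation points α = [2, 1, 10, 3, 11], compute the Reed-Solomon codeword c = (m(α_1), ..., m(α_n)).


c = [1, 5, 8, 10, 4]

Message polynomial: m(x) = 9 + 9·x (mod 13).
For each evaluation point α_i, compute m(α_i) mod 13:
  α_1 = 2: Horner steps 9 → 1, so m(2) = 1.
  α_2 = 1: Horner steps 9 → 5, so m(1) = 5.
  α_3 = 10: Horner steps 9 → 8, so m(10) = 8.
  α_4 = 3: Horner steps 9 → 10, so m(3) = 10.
  α_5 = 11: Horner steps 9 → 4, so m(11) = 4.
Codeword c = [1, 5, 8, 10, 4] ∈ F_13^5.


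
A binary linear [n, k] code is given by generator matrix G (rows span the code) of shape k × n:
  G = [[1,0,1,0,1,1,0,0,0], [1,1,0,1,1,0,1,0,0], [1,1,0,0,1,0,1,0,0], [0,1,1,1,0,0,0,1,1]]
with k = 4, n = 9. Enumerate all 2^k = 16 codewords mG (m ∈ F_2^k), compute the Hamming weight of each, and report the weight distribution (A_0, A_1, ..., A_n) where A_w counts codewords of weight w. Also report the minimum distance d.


Weight distribution: A_0 = 1, A_1 = 1, A_4 = 5, A_5 = 5, A_6 = 2, A_7 = 2. Minimum distance d = 1.

Enumerate all 2^4 = 16 messages m ∈ F_2^4.
For each, compute codeword c = mG in F_2^9, then tally its weight.
  m = 0000 → c = 000000000, weight = 0.
  m = 1000 → c = 101011000, weight = 4.
  m = 0100 → c = 110110100, weight = 5.
  m = 1100 → c = 011101100, weight = 5.
  m = 0010 → c = 110010100, weight = 4.
  m = 1010 → c = 011001100, weight = 4.
  m = 0110 → c = 000100000, weight = 1.
  m = 1110 → c = 101111000, weight = 5.
  m = 0001 → c = 011100011, weight = 5.
  m = 1001 → c = 110111011, weight = 7.
  m = 0101 → c = 101010111, weight = 6.
  m = 1101 → c = 000001111, weight = 4.
  m = 0011 → c = 101110111, weight = 7.
  m = 1011 → c = 000101111, weight = 5.
  m = 0111 → c = 011000011, weight = 4.
  m = 1111 → c = 110011011, weight = 6.
Tally weights:
  weight 0: 1 codewords.
  weight 1: 1 codewords.
  weight 4: 5 codewords.
  weight 5: 5 codewords.
  weight 6: 2 codewords.
  weight 7: 2 codewords.
Minimum distance d = smallest w > 0 with A_w > 0 = 1.
Sanity: Σ A_w = 16 = 2^4 = 16 ✓.


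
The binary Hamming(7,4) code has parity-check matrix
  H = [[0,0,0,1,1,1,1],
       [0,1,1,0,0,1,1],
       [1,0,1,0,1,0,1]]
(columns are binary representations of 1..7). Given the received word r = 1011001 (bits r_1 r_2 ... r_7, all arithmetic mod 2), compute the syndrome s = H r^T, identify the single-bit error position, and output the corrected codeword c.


s = (0, 0, 1)^T, error position = 1, corrected codeword c = 0011001

Compute s = H r^T mod 2 one row at a time:
  s_1 = 1 + 0 + 0 + 1 = 2 ≡ 0 (mod 2).
  s_2 = 0 + 1 + 0 + 1 = 2 ≡ 0 (mod 2).
  s_3 = 1 + 1 + 0 + 1 = 3 ≡ 1 (mod 2).
s = (0, 0, 1)^T — this equals column 1 of H (binary 001), so error is at position 1.
Correct: flip bit 1 of r = 1011001 to get c = 0011001.


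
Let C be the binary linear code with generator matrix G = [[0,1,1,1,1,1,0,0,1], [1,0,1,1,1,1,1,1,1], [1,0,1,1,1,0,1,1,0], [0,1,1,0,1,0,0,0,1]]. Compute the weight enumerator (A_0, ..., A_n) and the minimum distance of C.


Weight distribution: A_0 = 1, A_2 = 3, A_4 = 4, A_6 = 7, A_8 = 1. Minimum distance d = 2.

Enumerate all 2^4 = 16 messages m ∈ F_2^4.
For each, compute codeword c = mG in F_2^9, then tally its weight.
  m = 0000 → c = 000000000, weight = 0.
  m = 1000 → c = 011111001, weight = 6.
  m = 0100 → c = 101111111, weight = 8.
  m = 1100 → c = 110000110, weight = 4.
  m = 0010 → c = 101110110, weight = 6.
  m = 1010 → c = 110001111, weight = 6.
  m = 0110 → c = 000001001, weight = 2.
  m = 1110 → c = 011110000, weight = 4.
  m = 0001 → c = 011010001, weight = 4.
  m = 1001 → c = 000101000, weight = 2.
  m = 0101 → c = 110101110, weight = 6.
  m = 1101 → c = 101010111, weight = 6.
  m = 0011 → c = 110100111, weight = 6.
  m = 1011 → c = 101011110, weight = 6.
  m = 0111 → c = 011011000, weight = 4.
  m = 1111 → c = 000100001, weight = 2.
Tally weights:
  weight 0: 1 codewords.
  weight 2: 3 codewords.
  weight 4: 4 codewords.
  weight 6: 7 codewords.
  weight 8: 1 codewords.
Minimum distance d = smallest w > 0 with A_w > 0 = 2.
Sanity: Σ A_w = 16 = 2^4 = 16 ✓.


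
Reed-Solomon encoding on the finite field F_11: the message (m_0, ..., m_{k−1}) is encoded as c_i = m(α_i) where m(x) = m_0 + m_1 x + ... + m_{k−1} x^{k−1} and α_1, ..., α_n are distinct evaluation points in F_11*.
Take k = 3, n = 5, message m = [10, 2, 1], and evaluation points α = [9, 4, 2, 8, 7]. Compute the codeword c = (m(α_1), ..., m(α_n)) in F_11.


c = [10, 1, 7, 2, 7]

Message polynomial: m(x) = 10 + 2·x + 1·x^2 (mod 11).
For each evaluation point α_i, compute m(α_i) mod 11:
  α_1 = 9: Horner steps 1 → 0 → 10, so m(9) = 10.
  α_2 = 4: Horner steps 1 → 6 → 1, so m(4) = 1.
  α_3 = 2: Horner steps 1 → 4 → 7, so m(2) = 7.
  α_4 = 8: Horner steps 1 → 10 → 2, so m(8) = 2.
  α_5 = 7: Horner steps 1 → 9 → 7, so m(7) = 7.
Codeword c = [10, 1, 7, 2, 7] ∈ F_11^5.


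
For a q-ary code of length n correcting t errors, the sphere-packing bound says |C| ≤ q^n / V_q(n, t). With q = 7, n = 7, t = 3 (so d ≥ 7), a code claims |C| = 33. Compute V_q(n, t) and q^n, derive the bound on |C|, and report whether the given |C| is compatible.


V_q(n, t) = 8359, q^n = 823543, Hamming bound = 98, |C| = 33 ≤ bound (satisfied).

Step 1: Compute V_q(n, t) = Σ_{j=0}^3 C(n, j) (q−1)^j.
  j = 0: C(7,0)·(6)^0 = 1·1 = 1.
  j = 1: C(7,1)·(6)^1 = 7·6 = 42.
  j = 2: C(7,2)·(6)^2 = 21·36 = 756.
  j = 3: C(7,3)·(6)^3 = 35·216 = 7560.
  V_q(n, t) = 1 + 42 + 756 + 7560 = 8359.
Step 2: q^n = 7^7 = 823543.
Step 3: Hamming bound ⌊q^n / V_q(n,t)⌋ = ⌊823543/8359⌋ = 98.
Step 4: Compare |C| = 33 to 98: satisfied.
The claimed |C| lies below the Hamming bound.


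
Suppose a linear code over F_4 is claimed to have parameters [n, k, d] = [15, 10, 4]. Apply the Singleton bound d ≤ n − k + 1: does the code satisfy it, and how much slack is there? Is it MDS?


Singleton RHS = n − k + 1 = 6, slack = 2, bound satisfied, not MDS.

Singleton bound: d ≤ n − k + 1.
Here n = 15, k = 10, so n − k + 1 = 6.
Given d = 4, check d ≤ 6: YES.
Slack = (n − k + 1) − d = 2.
The code is NOT MDS (slack = 2 > 0).
Description: the claimed parameters are [15, 10, 4]_4; such a code would be non-MDS.


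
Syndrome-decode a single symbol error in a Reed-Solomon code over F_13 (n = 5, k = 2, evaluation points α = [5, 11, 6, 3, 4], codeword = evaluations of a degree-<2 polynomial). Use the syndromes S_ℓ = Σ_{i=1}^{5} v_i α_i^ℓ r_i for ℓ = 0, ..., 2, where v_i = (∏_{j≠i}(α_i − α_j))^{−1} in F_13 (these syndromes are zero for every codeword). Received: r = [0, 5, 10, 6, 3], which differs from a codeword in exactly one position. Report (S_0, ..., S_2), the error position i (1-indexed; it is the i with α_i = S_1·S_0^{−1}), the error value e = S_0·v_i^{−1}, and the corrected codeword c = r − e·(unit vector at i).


S = (12, 2, 9), error at position 2, error magnitude e = 10, c = [0, 8, 10, 6, 3].

Step 1: column multipliers v_i = (∏_{j≠i}(α_i − α_j))^{−1} mod 13.
  i = 1 (α = 5): (5−11)(5−6)(5−3)(5−4) = (−6)·(−1)·2·1 = 12 ≡ 12, so v_1 = 12^{−1} = 12 (mod 13).
  i = 2 (α = 11): (11−5)(11−6)(11−3)(11−4) = 6·5·8·7 = 1680 ≡ 3, so v_2 = 3^{−1} = 9 (mod 13).
  i = 3 (α = 6): (6−5)(6−11)(6−3)(6−4) = 1·(−5)·3·2 = −30 ≡ 9, so v_3 = 9^{−1} = 3 (mod 13).
  i = 4 (α = 3): (3−5)(3−11)(3−6)(3−4) = (−2)·(−8)·(−3)·(−1) = 48 ≡ 9, so v_4 = 9^{−1} = 3 (mod 13).
  i = 5 (α = 4): (4−5)(4−11)(4−6)(4−3) = (−1)·(−7)·(−2)·1 = −14 ≡ 12, so v_5 = 12^{−1} = 12 (mod 13).
  v = [12, 9, 3, 3, 12].
Step 2: syndromes of r = [0, 5, 10, 6, 3] (all sums mod 13).
  S_0 = Σ v_i r_i = 12·0 + 9·5 + 3·10 + 3·6 + 12·3 = 129 ≡ 12.
  S_1 = Σ v_i α_i r_i = 12·5·0 + 9·11·5 + 3·6·10 + 3·3·6 + 12·4·3 = 873 ≡ 2.
  α_i^2 mod 13 = [12, 4, 10, 9, 3].
  S_2 = Σ v_i α_i^2 r_i = 12·12·0 + 9·4·5 + 3·10·10 + 3·9·6 + 12·3·3 = 750 ≡ 9.
  S = (12, 2, 9) ≠ 0, so r is not a codeword (an error is present).
Step 3: locate the error. For a single error e at position i, S_ℓ = v_i·e·α_i^ℓ, so α_err = S_1/S_0.
  S_0^{−1} = 12^{−1} = 12 (mod 13), so α_err = 2·12 = 24 ≡ 11 = α_2. Error position i = 2.
  Consistency check: S_2/S_1 = 9·7 = 63 ≡ 11 = α_err ✓ (single-error assumption holds).
Step 4: error magnitude e = S_0/v_2 = S_0·∏_{j≠2}(α_2 − α_j) = 12·3 = 36 ≡ 10 (mod 13).
Step 5: correct position 2: c_2 = r_2 − e = 5 − 10 ≡ 8 (mod 13). Hence c = [0, 8, 10, 6, 3].
  Check: interpolating c through the α_i gives m(x) = 2 + 10·x (degree < 2) with m(α_i) = c_i for every i, so c is indeed a codeword.


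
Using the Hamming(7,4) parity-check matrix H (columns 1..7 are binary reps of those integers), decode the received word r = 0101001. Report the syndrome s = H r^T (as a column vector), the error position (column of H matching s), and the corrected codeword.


s = (0, 0, 1)^T, error position = 1, corrected codeword c = 1101001

Compute s = H r^T mod 2 one row at a time:
  s_1 = 1 + 0 + 0 + 1 = 2 ≡ 0 (mod 2).
  s_2 = 1 + 0 + 0 + 1 = 2 ≡ 0 (mod 2).
  s_3 = 0 + 0 + 0 + 1 = 1 ≡ 1 (mod 2).
s = (0, 0, 1)^T — this equals column 1 of H (binary 001), so error is at position 1.
Correct: flip bit 1 of r = 0101001 to get c = 1101001.


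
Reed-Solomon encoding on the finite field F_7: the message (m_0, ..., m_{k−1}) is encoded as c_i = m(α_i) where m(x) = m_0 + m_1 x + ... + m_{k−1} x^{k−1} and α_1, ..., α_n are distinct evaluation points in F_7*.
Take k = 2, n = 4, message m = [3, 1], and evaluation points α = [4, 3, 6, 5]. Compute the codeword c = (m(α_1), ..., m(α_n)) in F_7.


c = [0, 6, 2, 1]

Message polynomial: m(x) = 3 + 1·x (mod 7).
For each evaluation point α_i, compute m(α_i) mod 7:
  α_1 = 4: Horner steps 1 → 0, so m(4) = 0.
  α_2 = 3: Horner steps 1 → 6, so m(3) = 6.
  α_3 = 6: Horner steps 1 → 2, so m(6) = 2.
  α_4 = 5: Horner steps 1 → 1, so m(5) = 1.
Codeword c = [0, 6, 2, 1] ∈ F_7^4.


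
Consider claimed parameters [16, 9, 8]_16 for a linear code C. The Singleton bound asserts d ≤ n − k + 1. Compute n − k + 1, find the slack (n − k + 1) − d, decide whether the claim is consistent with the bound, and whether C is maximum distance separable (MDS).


Singleton RHS = n − k + 1 = 8, slack = 0, bound satisfied, MDS.

Singleton bound: d ≤ n − k + 1.
Here n = 16, k = 9, so n − k + 1 = 8.
Given d = 8, check d ≤ 8: YES.
Slack = (n − k + 1) − d = 0.
The code is MDS (slack = 0).
Description: the claimed parameters are [16, 9, 8]_16; such a code would be MDS (meets Singleton bound).


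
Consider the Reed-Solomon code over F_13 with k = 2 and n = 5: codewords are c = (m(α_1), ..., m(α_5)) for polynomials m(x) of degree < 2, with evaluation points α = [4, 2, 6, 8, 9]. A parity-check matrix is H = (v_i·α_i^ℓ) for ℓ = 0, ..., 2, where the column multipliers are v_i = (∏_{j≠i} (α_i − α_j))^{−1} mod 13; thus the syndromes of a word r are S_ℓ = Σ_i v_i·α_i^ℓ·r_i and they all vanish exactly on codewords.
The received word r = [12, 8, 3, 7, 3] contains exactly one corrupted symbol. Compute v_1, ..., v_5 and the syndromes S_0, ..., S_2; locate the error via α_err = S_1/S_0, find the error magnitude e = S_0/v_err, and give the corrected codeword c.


S = (7, 11, 8), error at position 5, error magnitude e = 7, c = [12, 8, 3, 7, 9].

Step 1: column multipliers v_i = (∏_{j≠i}(α_i − α_j))^{−1} mod 13.
  i = 1 (α = 4): (4−2)(4−6)(4−8)(4−9) = 2·(−2)·(−4)·(−5) = −80 ≡ 11, so v_1 = 11^{−1} = 6 (mod 13).
  i = 2 (α = 2): (2−4)(2−6)(2−8)(2−9) = (−2)·(−4)·(−6)·(−7) = 336 ≡ 11, so v_2 = 11^{−1} = 6 (mod 13).
  i = 3 (α = 6): (6−4)(6−2)(6−8)(6−9) = 2·4·(−2)·(−3) = 48 ≡ 9, so v_3 = 9^{−1} = 3 (mod 13).
  i = 4 (α = 8): (8−4)(8−2)(8−6)(8−9) = 4·6·2·(−1) = −48 ≡ 4, so v_4 = 4^{−1} = 10 (mod 13).
  i = 5 (α = 9): (9−4)(9−2)(9−6)(9−8) = 5·7·3·1 = 105 ≡ 1, so v_5 = 1^{−1} = 1 (mod 13).
  v = [6, 6, 3, 10, 1].
Step 2: syndromes of r = [12, 8, 3, 7, 3] (all sums mod 13).
  S_0 = Σ v_i r_i = 6·12 + 6·8 + 3·3 + 10·7 + 1·3 = 202 ≡ 7.
  S_1 = Σ v_i α_i r_i = 6·4·12 + 6·2·8 + 3·6·3 + 10·8·7 + 1·9·3 = 1025 ≡ 11.
  α_i^2 mod 13 = [3, 4, 10, 12, 3].
  S_2 = Σ v_i α_i^2 r_i = 6·3·12 + 6·4·8 + 3·10·3 + 10·12·7 + 1·3·3 = 1347 ≡ 8.
  S = (7, 11, 8) ≠ 0, so r is not a codeword (an error is present).
Step 3: locate the error. For a single error e at position i, S_ℓ = v_i·e·α_i^ℓ, so α_err = S_1/S_0.
  S_0^{−1} = 7^{−1} = 2 (mod 13), so α_err = 11·2 = 22 ≡ 9 = α_5. Error position i = 5.
  Consistency check: S_2/S_1 = 8·6 = 48 ≡ 9 = α_err ✓ (single-error assumption holds).
Step 4: error magnitude e = S_0/v_5 = S_0·∏_{j≠5}(α_5 − α_j) = 7·1 = 7 ≡ 7 (mod 13).
Step 5: correct position 5: c_5 = r_5 − e = 3 − 7 ≡ 9 (mod 13). Hence c = [12, 8, 3, 7, 9].
  Check: interpolating c through the α_i gives m(x) = 4 + 2·x (degree < 2) with m(α_i) = c_i for every i, so c is indeed a codeword.


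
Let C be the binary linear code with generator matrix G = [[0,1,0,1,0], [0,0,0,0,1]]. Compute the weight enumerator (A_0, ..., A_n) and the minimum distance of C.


Weight distribution: A_0 = 1, A_1 = 1, A_2 = 1, A_3 = 1. Minimum distance d = 1.

Enumerate all 2^2 = 4 messages m ∈ F_2^2.
For each, compute codeword c = mG in F_2^5, then tally its weight.
  m = 00 → c = 00000, weight = 0.
  m = 10 → c = 01010, weight = 2.
  m = 01 → c = 00001, weight = 1.
  m = 11 → c = 01011, weight = 3.
Tally weights:
  weight 0: 1 codewords.
  weight 1: 1 codewords.
  weight 2: 1 codewords.
  weight 3: 1 codewords.
Minimum distance d = smallest w > 0 with A_w > 0 = 1.
Sanity: Σ A_w = 4 = 2^2 = 4 ✓.


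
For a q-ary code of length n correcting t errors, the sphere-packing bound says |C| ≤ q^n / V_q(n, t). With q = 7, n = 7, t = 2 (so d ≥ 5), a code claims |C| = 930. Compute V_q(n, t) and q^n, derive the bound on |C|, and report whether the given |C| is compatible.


V_q(n, t) = 799, q^n = 823543, Hamming bound = 1030, |C| = 930 ≤ bound (satisfied).

Step 1: Compute V_q(n, t) = Σ_{j=0}^2 C(n, j) (q−1)^j.
  j = 0: C(7,0)·(6)^0 = 1·1 = 1.
  j = 1: C(7,1)·(6)^1 = 7·6 = 42.
  j = 2: C(7,2)·(6)^2 = 21·36 = 756.
  V_q(n, t) = 1 + 42 + 756 = 799.
Step 2: q^n = 7^7 = 823543.
Step 3: Hamming bound ⌊q^n / V_q(n,t)⌋ = ⌊823543/799⌋ = 1030.
Step 4: Compare |C| = 930 to 1030: satisfied.
The claimed |C| lies below the Hamming bound.


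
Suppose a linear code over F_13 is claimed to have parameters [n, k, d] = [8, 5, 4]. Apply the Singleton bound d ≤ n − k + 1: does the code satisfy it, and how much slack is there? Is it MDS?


Singleton RHS = n − k + 1 = 4, slack = 0, bound satisfied, MDS.

Singleton bound: d ≤ n − k + 1.
Here n = 8, k = 5, so n − k + 1 = 4.
Given d = 4, check d ≤ 4: YES.
Slack = (n − k + 1) − d = 0.
The code is MDS (slack = 0).
Description: the claimed parameters are [8, 5, 4]_13; such a code would be MDS (meets Singleton bound).
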